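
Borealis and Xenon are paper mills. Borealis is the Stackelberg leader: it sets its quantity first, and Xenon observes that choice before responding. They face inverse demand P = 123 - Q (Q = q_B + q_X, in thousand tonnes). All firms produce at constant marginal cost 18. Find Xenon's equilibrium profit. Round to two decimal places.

Solve by backward induction. Given q_B, the follower Xenon maximises π_X = (123 - q_B - q_X)q_X - 18q_X.
Setting the follower's marginal profit to zero, 105 - q_B - 2q_X = 0, i.e. q_X = (105 - q_B)/2.
Borealis substitutes q_X(q_B) into its own profit: π_B = q_B(123 - q_B - (105 - q_B)/2) - 18q_B = (141/2 - (1/2)q_B)q_B - 18q_B.
Maximising: ∂π_B/∂q_B = 105/2 - q_B = 0, giving q_B = 105/2.
Then q_X = (105 - 105/2)/2 = 105/4.
Price P = 123 - 315/4 = 177/4.
Xenon's profit: (177/4 - 18)·(105/4) = 689.0625.

689.06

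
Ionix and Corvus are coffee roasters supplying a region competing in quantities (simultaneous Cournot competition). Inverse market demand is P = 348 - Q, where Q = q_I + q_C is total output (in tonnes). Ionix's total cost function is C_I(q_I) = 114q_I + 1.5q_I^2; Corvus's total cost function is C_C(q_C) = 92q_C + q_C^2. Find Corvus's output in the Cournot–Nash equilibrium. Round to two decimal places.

Ionix's profit: π_I = (348 - Q)q_I - (114q_I + (3/2)q_I²). Setting ∂π_I/∂q_I = 0: 234 - 5q_I - (q_C) = 0.
Corvus's profit: π_C = (348 - Q)q_C - (92q_C + q_C²). Setting ∂π_C/∂q_C = 0: 256 - 4q_C - (q_I) = 0.
Rearranging gives the reaction functions q_I = (234 - q_C)/5 and q_C = (256 - q_I)/4.
Substituting one into the other gives q_I = 680/19 and q_C = 1046/19.

55.05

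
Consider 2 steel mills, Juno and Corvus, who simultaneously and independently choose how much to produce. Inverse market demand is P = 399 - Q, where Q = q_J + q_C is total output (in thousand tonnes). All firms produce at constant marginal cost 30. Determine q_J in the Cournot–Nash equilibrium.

123

Each firm earns π_i = (399 - Q)q_i - 30q_i.
First-order condition (treating rivals' output as given): 369 - 2q_i - q_j = 0.
By symmetry each firm produces the same amount; substituting q_j = q_i yields q_i = 369/3 = 123.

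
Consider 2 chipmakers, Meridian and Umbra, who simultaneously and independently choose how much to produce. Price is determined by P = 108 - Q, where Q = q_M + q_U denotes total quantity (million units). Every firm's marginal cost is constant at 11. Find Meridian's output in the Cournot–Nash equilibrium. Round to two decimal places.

32.33

Each firm earns π_i = (108 - Q)q_i - 11q_i.
First-order condition (treating rivals' output as given): 97 - 2q_i - q_j = 0.
By symmetry each firm produces the same amount; substituting q_j = q_i yields q_i = 97/3.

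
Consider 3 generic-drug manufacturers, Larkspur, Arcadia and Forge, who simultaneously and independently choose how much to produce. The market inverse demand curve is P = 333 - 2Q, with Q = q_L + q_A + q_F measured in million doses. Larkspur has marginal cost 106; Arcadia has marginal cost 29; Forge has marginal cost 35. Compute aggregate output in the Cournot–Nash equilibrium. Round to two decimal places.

103.63

Larkspur's profit: π_L = (333 - 2Q)q_L - (106q_L). Setting ∂π_L/∂q_L = 0: 227 - 4q_L - 2(q_A + q_F) = 0.
Arcadia's profit: π_A = (333 - 2Q)q_A - (29q_A). Setting ∂π_A/∂q_A = 0: 304 - 4q_A - 2(q_L + q_F) = 0.
Forge's profit: π_F = (333 - 2Q)q_F - (35q_F). Setting ∂π_F/∂q_F = 0: 298 - 4q_F - 2(q_L + q_A) = 0.
Adding the 3 conditions: 829 − 4Q − 4Q = 0, i.e. Q = 829/8.
Back-substituting: q_L = (227 − 829/4)/2 = 79/8, q_A = (304 − 829/4)/2 = 387/8, q_F = (298 − 829/4)/2 = 363/8.
Total output Q = 79/8 + 387/8 + 363/8 = 829/8.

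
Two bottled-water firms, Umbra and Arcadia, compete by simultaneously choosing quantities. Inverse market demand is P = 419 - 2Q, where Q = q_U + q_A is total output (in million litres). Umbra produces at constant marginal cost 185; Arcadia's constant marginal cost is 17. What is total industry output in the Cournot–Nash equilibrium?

106

Umbra's profit: π_U = (419 - 2Q)q_U - (185q_U). Setting ∂π_U/∂q_U = 0: 234 - 4q_U - 2(q_A) = 0.
Arcadia's profit: π_A = (419 - 2Q)q_A - (17q_A). Setting ∂π_A/∂q_A = 0: 402 - 4q_A - 2(q_U) = 0.
So q_U = (234 - 2q_A)/4 and q_A = (402 - 2q_U)/4.
Substituting one into the other gives q_U = 11 and q_A = 95.
Total output Q = 11 + 95 = 106.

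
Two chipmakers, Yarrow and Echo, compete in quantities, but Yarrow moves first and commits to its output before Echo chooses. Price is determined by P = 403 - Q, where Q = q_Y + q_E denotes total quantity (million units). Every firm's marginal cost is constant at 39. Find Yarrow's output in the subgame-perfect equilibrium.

182

The follower Echo best-responds to any q_Y: π_E = (403 - Q)q_E - 39q_E.
Follower FOC: 364 - q_Y - 2q_E = 0, so q_E(q_Y) = (364 - q_Y)/2.
The leader anticipates this reaction. Substituting into P = 403 - Q gives P = 221 - (1/2)q_Y, so π_Y = (221 - (1/2)q_Y)q_Y - 39q_Y.
Maximising: ∂π_Y/∂q_Y = 182 - q_Y = 0, giving q_Y = 182.
Then q_E = (364 - 182)/2 = 91.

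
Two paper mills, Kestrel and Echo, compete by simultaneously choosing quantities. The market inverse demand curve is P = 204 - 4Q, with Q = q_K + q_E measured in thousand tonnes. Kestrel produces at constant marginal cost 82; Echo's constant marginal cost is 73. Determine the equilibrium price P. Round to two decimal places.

Kestrel's profit: π_K = (204 - 4Q)q_K - (82q_K). Setting ∂π_K/∂q_K = 0: 122 - 8q_K - 4(q_E) = 0.
Echo's first-order condition: 131 - 8q_E - 4(q_K) = 0.
Best responses: q_K = (122 - 4q_E)/8, q_E = (131 - 4q_K)/8.
Solving the pair: q_K = 113/12, q_E = 35/3.
Total output Q = 253/12, so price P = 204 - 4·(253/12) = 359/3.

119.67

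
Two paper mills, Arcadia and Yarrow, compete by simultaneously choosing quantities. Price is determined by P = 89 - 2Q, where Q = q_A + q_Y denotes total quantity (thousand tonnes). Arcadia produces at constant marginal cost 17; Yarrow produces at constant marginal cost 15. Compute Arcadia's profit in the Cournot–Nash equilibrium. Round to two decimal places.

Arcadia's profit: π_A = (89 - 2Q)q_A - (17q_A). Setting ∂π_A/∂q_A = 0: 72 - 4q_A - 2(q_Y) = 0.
Yarrow's first-order condition: 74 - 4q_Y - 2(q_A) = 0.
So q_A = (72 - 2q_Y)/4 and q_Y = (74 - 2q_A)/4.
Substituting one into the other gives q_A = 35/3 and q_Y = 38/3.
Price P = 89 - 2·(73/3) = 121/3.
Arcadia's profit: (121/3 - 17)·(35/3) = 272.2222.

272.22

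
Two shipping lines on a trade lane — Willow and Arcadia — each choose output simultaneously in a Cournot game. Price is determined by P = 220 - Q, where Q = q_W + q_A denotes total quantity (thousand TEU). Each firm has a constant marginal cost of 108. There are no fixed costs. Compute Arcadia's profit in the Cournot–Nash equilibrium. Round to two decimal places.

Each firm earns π_i = (220 - Q)q_i - 108q_i.
First-order condition (treating rivals' output as given): 112 - 2q_i - q_j = 0.
With identical firms every q_j equals q_i, so q_j = q_i and 112 = 3q_i, giving q_i = 112/3.
Price P = 220 - 224/3 = 436/3.
Arcadia's profit: (436/3 - 108)·(112/3) = 1393.7778.

1393.78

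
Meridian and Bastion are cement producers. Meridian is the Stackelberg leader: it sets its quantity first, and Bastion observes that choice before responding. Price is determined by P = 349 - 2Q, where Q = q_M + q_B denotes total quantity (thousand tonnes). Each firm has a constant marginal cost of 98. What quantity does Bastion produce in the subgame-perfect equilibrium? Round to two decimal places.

The follower Bastion best-responds to any q_M: π_B = (349 - 2Q)q_B - 98q_B.
Follower FOC: 251 - 2q_M - 4q_B = 0, so q_B(q_M) = (251 - 2q_M)/4.
The leader anticipates this reaction. Substituting into P = 349 - 2Q gives P = 447/2 - q_M, so π_M = (447/2 - q_M)q_M - 98q_M.
The leader's first-order condition 251/2 - 2q_M = 0 yields q_M = 251/4.
Then q_B = (251 - 2·(251/4))/4 = 251/8.

31.38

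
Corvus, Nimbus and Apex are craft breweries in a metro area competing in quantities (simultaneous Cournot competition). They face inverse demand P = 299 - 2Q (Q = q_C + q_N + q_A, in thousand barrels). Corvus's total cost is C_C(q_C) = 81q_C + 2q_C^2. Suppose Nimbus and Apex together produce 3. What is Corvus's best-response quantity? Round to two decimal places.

26.50

With rivals' combined output fixed at 3, Corvus's profit is π_C = (299 - 2·3 - 2q_C)q_C - (81q_C + 2q_C²) = (293 - 2q_C)q_C - (81q_C + 2q_C²).
∂π_C/∂q_C = 212 - 8q_C = 0, so q_C = 53/2.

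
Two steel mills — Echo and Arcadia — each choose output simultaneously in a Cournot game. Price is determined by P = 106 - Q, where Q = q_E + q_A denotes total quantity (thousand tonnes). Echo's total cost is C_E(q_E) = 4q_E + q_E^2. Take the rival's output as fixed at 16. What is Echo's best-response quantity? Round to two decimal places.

With the rival's output fixed at 16, Echo's profit is π_E = (106 - 16 - q_E)q_E - (4q_E + q_E²) = (90 - q_E)q_E - (4q_E + q_E²).
∂π_E/∂q_E = 86 - 4q_E = 0, so q_E = 43/2.

21.50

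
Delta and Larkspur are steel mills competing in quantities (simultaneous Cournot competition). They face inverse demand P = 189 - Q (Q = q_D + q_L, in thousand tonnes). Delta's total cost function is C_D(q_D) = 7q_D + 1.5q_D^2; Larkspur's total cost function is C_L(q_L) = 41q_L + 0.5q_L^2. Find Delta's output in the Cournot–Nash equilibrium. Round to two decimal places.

Delta's profit: π_D = (189 - Q)q_D - (7q_D + (3/2)q_D²). Setting ∂π_D/∂q_D = 0: 182 - 5q_D - (q_L) = 0.
Larkspur's profit: π_L = (189 - Q)q_L - (41q_L + (1/2)q_L²). Setting ∂π_L/∂q_L = 0: 148 - 3q_L - (q_D) = 0.
Best responses: q_D = (182 - q_L)/5, q_L = (148 - q_D)/3.
Substituting one into the other gives q_D = 199/7 and q_L = 279/7.

28.43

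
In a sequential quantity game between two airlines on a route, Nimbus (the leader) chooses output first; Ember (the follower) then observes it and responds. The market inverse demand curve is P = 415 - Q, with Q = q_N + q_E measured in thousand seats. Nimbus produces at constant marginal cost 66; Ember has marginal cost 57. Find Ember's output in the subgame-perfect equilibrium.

The follower Ember best-responds to any q_N: π_E = (415 - Q)q_E - 57q_E.
Setting the follower's marginal profit to zero, 358 - q_N - 2q_E = 0, i.e. q_E = (358 - q_N)/2.
The leader anticipates this reaction. Substituting into P = 415 - Q gives P = 236 - (1/2)q_N, so π_N = (236 - (1/2)q_N)q_N - 66q_N.
Maximising: ∂π_N/∂q_N = 170 - q_N = 0, giving q_N = 170.
Then q_E = (358 - 170)/2 = 94.

94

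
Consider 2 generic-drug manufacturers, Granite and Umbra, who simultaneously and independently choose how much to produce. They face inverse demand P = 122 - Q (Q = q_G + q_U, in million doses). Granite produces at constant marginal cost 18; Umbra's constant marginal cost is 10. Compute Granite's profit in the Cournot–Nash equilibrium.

Granite's profit: π_G = (122 - Q)q_G - (18q_G). Setting ∂π_G/∂q_G = 0: 104 - 2q_G - (q_U) = 0.
Umbra's first-order condition: 112 - 2q_U - (q_G) = 0.
So q_G = (104 - q_U)/2 and q_U = (112 - q_G)/2.
Solving the pair: q_G = 32, q_U = 40.
Price P = 122 - 72 = 50.
Granite's profit: (50 - 18)·32 = 1024.

1024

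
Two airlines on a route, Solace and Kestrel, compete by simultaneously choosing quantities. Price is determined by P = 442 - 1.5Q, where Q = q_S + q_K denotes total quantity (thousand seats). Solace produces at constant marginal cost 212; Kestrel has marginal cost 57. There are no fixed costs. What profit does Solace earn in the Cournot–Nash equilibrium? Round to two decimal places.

Solace's profit: π_S = (442 - 1.5Q)q_S - (212q_S). Setting ∂π_S/∂q_S = 0: 230 - 3q_S - (3/2)(q_K) = 0.
Kestrel's profit: π_K = (442 - 1.5Q)q_K - (57q_K). Setting ∂π_K/∂q_K = 0: 385 - 3q_K - (3/2)(q_S) = 0.
So q_S = (230 - (3/2)q_K)/3 and q_K = (385 - (3/2)q_S)/3.
Substituting one into the other gives q_S = 50/3 and q_K = 120.
Price P = 442 - (3/2)·(410/3) = 237.
Solace's profit: (237 - 212)·(50/3) = 1250/3.

416.67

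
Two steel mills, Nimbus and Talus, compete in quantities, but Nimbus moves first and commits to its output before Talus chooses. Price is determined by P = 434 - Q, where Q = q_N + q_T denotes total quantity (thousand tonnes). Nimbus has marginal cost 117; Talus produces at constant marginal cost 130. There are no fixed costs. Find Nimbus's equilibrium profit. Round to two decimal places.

13612.50

The follower Talus best-responds to any q_N: π_T = (434 - Q)q_T - 130q_T.
∂π_T/∂q_T = 304 - q_N - 2q_T = 0 gives the reaction function q_T = (304 - q_N)/2.
The leader anticipates this reaction. Substituting into P = 434 - Q gives P = 282 - (1/2)q_N, so π_N = (282 - (1/2)q_N)q_N - 117q_N.
Leader FOC: 165 - q_N = 0, so q_N = 165.
Then q_T = (304 - 165)/2 = 139/2.
Price P = 434 - 469/2 = 399/2.
Nimbus's profit: (399/2 - 117)·165 = 13612.5000.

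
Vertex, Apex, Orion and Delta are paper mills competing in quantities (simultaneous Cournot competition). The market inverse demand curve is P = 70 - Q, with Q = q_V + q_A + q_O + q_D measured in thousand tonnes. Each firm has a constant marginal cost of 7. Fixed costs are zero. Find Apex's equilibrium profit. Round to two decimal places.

158.76

A representative firm's profit is π_i = q_i(70 - Q) - 7q_i.
Setting ∂π_i/∂q_i = 0 with rivals' quantities fixed: 63 - 2q_i - Σ_{j≠i} q_j = 0.
By symmetry each firm produces the same amount; substituting Σ_{j≠i} q_j = 3q_i yields q_i = 63/5.
Price P = 70 - 252/5 = 98/5.
Apex's profit: (98/5 - 7)·(63/5) = 158.7600.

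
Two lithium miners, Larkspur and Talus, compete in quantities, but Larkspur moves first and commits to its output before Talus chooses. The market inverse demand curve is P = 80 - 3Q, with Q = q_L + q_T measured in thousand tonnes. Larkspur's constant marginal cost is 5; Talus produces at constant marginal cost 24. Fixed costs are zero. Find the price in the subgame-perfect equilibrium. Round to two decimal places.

The follower Talus best-responds to any q_L: π_T = (80 - 3Q)q_T - 24q_T.
Follower FOC: 56 - 3q_L - 6q_T = 0, so q_T(q_L) = (56 - 3q_L)/6.
The leader anticipates this reaction. Substituting into P = 80 - 3Q gives P = 52 - (3/2)q_L, so π_L = (52 - (3/2)q_L)q_L - 5q_L.
The leader's first-order condition 47 - 3q_L = 0 yields q_L = 47/3.
Then q_T = (56 - 3·(47/3))/6 = 3/2.
Total output Q = 103/6, so price P = 80 - 3·(103/6) = 57/2.

28.50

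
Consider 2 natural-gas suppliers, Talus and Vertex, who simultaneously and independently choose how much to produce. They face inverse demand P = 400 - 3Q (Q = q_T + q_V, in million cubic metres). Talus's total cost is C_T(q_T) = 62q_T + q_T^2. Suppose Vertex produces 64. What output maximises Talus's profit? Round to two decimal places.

18.25

With the rival's output fixed at 64, Talus's profit is π_T = (400 - 3·64 - 3q_T)q_T - (62q_T + q_T²) = (208 - 3q_T)q_T - (62q_T + q_T²).
∂π_T/∂q_T = 146 - 8q_T = 0, so q_T = 73/4.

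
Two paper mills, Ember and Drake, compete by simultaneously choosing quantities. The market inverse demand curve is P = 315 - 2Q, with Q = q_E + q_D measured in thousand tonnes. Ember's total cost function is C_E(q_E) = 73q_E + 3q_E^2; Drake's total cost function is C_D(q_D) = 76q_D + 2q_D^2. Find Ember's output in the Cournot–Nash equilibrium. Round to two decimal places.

19.18

Ember's profit: π_E = (315 - 2Q)q_E - (73q_E + 3q_E²). Setting ∂π_E/∂q_E = 0: 242 - 10q_E - 2(q_D) = 0.
Drake's profit: π_D = (315 - 2Q)q_D - (76q_D + 2q_D²). Setting ∂π_D/∂q_D = 0: 239 - 8q_D - 2(q_E) = 0.
So q_E = (242 - 2q_D)/10 and q_D = (239 - 2q_E)/8.
Solving the pair: q_E = 729/38, q_D = 953/38.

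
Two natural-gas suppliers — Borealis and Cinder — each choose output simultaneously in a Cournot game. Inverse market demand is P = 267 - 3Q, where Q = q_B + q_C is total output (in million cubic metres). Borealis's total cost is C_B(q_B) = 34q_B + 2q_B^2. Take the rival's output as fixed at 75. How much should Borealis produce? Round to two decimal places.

0.80

With the rival's output fixed at 75, Borealis's profit is π_B = (267 - 3·75 - 3q_B)q_B - (34q_B + 2q_B²) = (42 - 3q_B)q_B - (34q_B + 2q_B²).
∂π_B/∂q_B = 8 - 10q_B = 0, so q_B = 4/5.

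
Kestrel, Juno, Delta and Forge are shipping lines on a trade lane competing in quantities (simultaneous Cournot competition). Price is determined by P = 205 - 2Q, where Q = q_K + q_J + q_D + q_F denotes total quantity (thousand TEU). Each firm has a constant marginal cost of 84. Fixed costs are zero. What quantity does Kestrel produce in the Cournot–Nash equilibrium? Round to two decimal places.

12.10

A representative firm's profit is π_i = q_i(205 - 2Q) - 84q_i.
First-order condition (treating rivals' output as given): 121 - 4q_i - 2·Σ_{j≠i} q_j = 0.
By symmetry each firm produces the same amount; substituting Σ_{j≠i} q_j = 3q_i yields q_i = 121/10.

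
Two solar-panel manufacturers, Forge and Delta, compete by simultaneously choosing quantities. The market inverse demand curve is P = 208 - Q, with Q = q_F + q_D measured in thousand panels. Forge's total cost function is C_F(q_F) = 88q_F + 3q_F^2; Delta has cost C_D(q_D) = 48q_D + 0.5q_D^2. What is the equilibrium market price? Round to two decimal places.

148.87

Forge's profit: π_F = (208 - Q)q_F - (88q_F + 3q_F²). Setting ∂π_F/∂q_F = 0: 120 - 8q_F - (q_D) = 0.
Delta's profit: π_D = (208 - Q)q_D - (48q_D + (1/2)q_D²). Setting ∂π_D/∂q_D = 0: 160 - 3q_D - (q_F) = 0.
Best responses: q_F = (120 - q_D)/8, q_D = (160 - q_F)/3.
Solving the pair: q_F = 200/23, q_D = 1160/23.
Total output Q = 1360/23, so price P = 208 - 1360/23 = 148.8696.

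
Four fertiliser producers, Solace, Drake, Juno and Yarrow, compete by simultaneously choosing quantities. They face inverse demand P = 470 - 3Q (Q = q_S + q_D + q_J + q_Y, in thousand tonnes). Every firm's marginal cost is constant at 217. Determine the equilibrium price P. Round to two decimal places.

Each firm earns π_i = (470 - 3Q)q_i - 217q_i.
Setting ∂π_i/∂q_i = 0 with rivals' quantities fixed: 253 - 6q_i - 3·Σ_{j≠i} q_j = 0.
By symmetry each firm produces the same amount; substituting Σ_{j≠i} q_j = 3q_i yields q_i = 253/15.
Total output Q = 1012/15, so price P = 470 - 3·(1012/15) = 1338/5.

267.60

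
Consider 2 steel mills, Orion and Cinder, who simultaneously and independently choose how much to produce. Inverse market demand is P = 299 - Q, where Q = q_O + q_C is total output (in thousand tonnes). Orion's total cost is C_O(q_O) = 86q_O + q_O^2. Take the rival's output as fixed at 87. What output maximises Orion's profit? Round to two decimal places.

31.50

With the rival's output fixed at 87, Orion's profit is π_O = (299 - 87 - q_O)q_O - (86q_O + q_O²) = (212 - q_O)q_O - (86q_O + q_O²).
∂π_O/∂q_O = 126 - 4q_O = 0, so q_O = 63/2.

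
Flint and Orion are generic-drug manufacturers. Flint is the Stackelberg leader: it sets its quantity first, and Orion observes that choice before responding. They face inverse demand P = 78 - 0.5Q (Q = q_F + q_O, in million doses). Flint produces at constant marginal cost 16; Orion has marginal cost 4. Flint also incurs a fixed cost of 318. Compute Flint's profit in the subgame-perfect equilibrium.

307

Solve by backward induction. Given q_F, the follower Orion maximises π_O = (78 - (1/2)q_F - (1/2)q_O)q_O - 4q_O.
Follower FOC: 74 - (1/2)q_F - q_O = 0, so q_O(q_F) = (74 - (1/2)q_F).
The leader anticipates this reaction. Substituting into P = 78 - 0.5Q gives P = 41 - (1/4)q_F, so π_F = (41 - (1/4)q_F)q_F - 16q_F.
Maximising: ∂π_F/∂q_F = 25 - (1/2)q_F = 0, giving q_F = 50.
Then q_O = (74 - (1/2)·50) = 49.
Price P = 78 - (1/2)·99 = 57/2.
Flint's profit: (57/2 - 16)·50 - 318 = 307.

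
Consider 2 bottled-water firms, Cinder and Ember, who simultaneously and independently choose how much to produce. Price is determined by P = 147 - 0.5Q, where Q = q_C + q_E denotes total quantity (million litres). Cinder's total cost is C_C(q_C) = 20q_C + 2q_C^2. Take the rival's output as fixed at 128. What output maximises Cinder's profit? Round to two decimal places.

With the rival's output fixed at 128, Cinder's profit is π_C = (147 - (1/2)·128 - (1/2)q_C)q_C - (20q_C + 2q_C²) = (83 - (1/2)q_C)q_C - (20q_C + 2q_C²).
∂π_C/∂q_C = 63 - 5q_C = 0, so q_C = 63/5.

12.60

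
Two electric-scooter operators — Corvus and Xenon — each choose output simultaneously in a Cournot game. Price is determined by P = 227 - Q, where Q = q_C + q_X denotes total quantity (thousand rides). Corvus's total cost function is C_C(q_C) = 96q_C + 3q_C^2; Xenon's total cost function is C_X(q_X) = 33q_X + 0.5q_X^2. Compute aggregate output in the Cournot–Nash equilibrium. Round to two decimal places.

Corvus's profit: π_C = (227 - Q)q_C - (96q_C + 3q_C²). Setting ∂π_C/∂q_C = 0: 131 - 8q_C - (q_X) = 0.
Xenon's first-order condition: 194 - 3q_X - (q_C) = 0.
So q_C = (131 - q_X)/8 and q_X = (194 - q_C)/3.
Substituting one into the other gives q_C = 199/23 and q_X = 1421/23.
Total output Q = 199/23 + 1421/23 = 1620/23.

70.43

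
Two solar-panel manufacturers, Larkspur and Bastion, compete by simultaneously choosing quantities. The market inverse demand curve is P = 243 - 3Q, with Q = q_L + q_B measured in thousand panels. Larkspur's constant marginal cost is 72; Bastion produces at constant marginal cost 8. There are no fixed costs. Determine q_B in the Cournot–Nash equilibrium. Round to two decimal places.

33.22

Larkspur's profit: π_L = (243 - 3Q)q_L - (72q_L). Setting ∂π_L/∂q_L = 0: 171 - 6q_L - 3(q_B) = 0.
Bastion's profit: π_B = (243 - 3Q)q_B - (8q_B). Setting ∂π_B/∂q_B = 0: 235 - 6q_B - 3(q_L) = 0.
Rearranging gives the reaction functions q_L = (171 - 3q_B)/6 and q_B = (235 - 3q_L)/6.
Solving the pair: q_L = 107/9, q_B = 299/9.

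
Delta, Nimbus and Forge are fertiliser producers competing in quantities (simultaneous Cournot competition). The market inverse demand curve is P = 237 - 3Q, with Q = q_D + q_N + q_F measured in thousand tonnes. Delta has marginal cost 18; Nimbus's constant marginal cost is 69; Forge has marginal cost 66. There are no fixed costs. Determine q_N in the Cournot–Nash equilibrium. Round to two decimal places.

Delta's profit: π_D = (237 - 3Q)q_D - (18q_D). Setting ∂π_D/∂q_D = 0: 219 - 6q_D - 3(q_N + q_F) = 0.
Nimbus's profit: π_N = (237 - 3Q)q_N - (69q_N). Setting ∂π_N/∂q_N = 0: 168 - 6q_N - 3(q_D + q_F) = 0.
Forge's first-order condition: 171 - 6q_F - 3(q_D + q_N) = 0.
Summing all 3 equations gives 558 − 12Q = 0, hence Q = 93/2.
Back-substituting: q_D = (219 − 279/2)/3 = 53/2, q_N = (168 − 279/2)/3 = 19/2, q_F = (171 − 279/2)/3 = 21/2.

9.50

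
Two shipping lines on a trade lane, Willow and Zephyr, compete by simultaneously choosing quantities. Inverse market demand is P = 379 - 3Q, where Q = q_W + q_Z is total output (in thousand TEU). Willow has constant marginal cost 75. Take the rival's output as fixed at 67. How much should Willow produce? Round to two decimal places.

With the rival's output fixed at 67, Willow's profit is π_W = (379 - 3·67 - 3q_W)q_W - (75q_W) = (178 - 3q_W)q_W - (75q_W).
∂π_W/∂q_W = 103 - 6q_W = 0, so q_W = 103/6.

17.17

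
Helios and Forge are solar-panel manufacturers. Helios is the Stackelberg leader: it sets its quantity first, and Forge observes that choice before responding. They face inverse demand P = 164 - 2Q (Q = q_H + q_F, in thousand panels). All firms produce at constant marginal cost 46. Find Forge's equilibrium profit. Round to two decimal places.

435.13

The follower Forge best-responds to any q_H: π_F = (164 - 2Q)q_F - 46q_F.
Follower FOC: 118 - 2q_H - 4q_F = 0, so q_F(q_H) = (118 - 2q_H)/4.
Helios substitutes q_F(q_H) into its own profit: π_H = q_H(164 - 2q_H - (118 - 2q_H)/2) - 46q_H = (105 - q_H)q_H - 46q_H.
Maximising: ∂π_H/∂q_H = 59 - 2q_H = 0, giving q_H = 59/2.
Then q_F = (118 - 2·(59/2))/4 = 59/4.
Price P = 164 - 2·(177/4) = 151/2.
Forge's profit: (151/2 - 46)·(59/4) = 435.1250.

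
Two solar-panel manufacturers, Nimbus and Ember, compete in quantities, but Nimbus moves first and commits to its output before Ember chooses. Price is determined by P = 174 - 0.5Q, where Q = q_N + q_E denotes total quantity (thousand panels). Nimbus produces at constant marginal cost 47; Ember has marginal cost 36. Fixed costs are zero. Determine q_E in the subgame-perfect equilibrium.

80

Solve by backward induction. Given q_N, the follower Ember maximises π_E = (174 - (1/2)q_N - (1/2)q_E)q_E - 36q_E.
∂π_E/∂q_E = 138 - (1/2)q_N - q_E = 0 gives the reaction function q_E = (138 - (1/2)q_N).
The leader anticipates this reaction. Substituting into P = 174 - 0.5Q gives P = 105 - (1/4)q_N, so π_N = (105 - (1/4)q_N)q_N - 47q_N.
Maximising: ∂π_N/∂q_N = 58 - (1/2)q_N = 0, giving q_N = 116.
Then q_E = (138 - (1/2)·116) = 80.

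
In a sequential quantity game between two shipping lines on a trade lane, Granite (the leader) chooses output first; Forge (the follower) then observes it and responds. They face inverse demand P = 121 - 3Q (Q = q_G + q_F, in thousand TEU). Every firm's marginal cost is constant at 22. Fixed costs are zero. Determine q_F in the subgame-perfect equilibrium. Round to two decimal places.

8.25

Solve by backward induction. Given q_G, the follower Forge maximises π_F = (121 - 3q_G - 3q_F)q_F - 22q_F.
Follower FOC: 99 - 3q_G - 6q_F = 0, so q_F(q_G) = (99 - 3q_G)/6.
Granite substitutes q_F(q_G) into its own profit: π_G = q_G(121 - 3q_G - (99 - 3q_G)/2) - 22q_G = (143/2 - (3/2)q_G)q_G - 22q_G.
The leader's first-order condition 99/2 - 3q_G = 0 yields q_G = 33/2.
Then q_F = (99 - 3·(33/2))/6 = 33/4.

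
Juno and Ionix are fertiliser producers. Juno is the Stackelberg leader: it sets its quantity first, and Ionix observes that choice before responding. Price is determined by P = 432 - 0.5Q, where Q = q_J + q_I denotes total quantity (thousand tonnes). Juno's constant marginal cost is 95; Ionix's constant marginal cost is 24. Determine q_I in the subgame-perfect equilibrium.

Solve by backward induction. Given q_J, the follower Ionix maximises π_I = (432 - (1/2)q_J - (1/2)q_I)q_I - 24q_I.
Follower FOC: 408 - (1/2)q_J - q_I = 0, so q_I(q_J) = (408 - (1/2)q_J).
The leader anticipates this reaction. Substituting into P = 432 - 0.5Q gives P = 228 - (1/4)q_J, so π_J = (228 - (1/4)q_J)q_J - 95q_J.
Leader FOC: 133 - (1/2)q_J = 0, so q_J = 266.
Then q_I = (408 - (1/2)·266) = 275.

275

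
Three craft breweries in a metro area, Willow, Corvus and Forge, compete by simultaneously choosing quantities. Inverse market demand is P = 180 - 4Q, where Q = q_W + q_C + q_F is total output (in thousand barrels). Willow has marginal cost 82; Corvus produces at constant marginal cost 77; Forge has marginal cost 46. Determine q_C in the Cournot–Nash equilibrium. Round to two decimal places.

Willow's profit: π_W = (180 - 4Q)q_W - (82q_W). Setting ∂π_W/∂q_W = 0: 98 - 8q_W - 4(q_C + q_F) = 0.
Corvus's profit: π_C = (180 - 4Q)q_C - (77q_C). Setting ∂π_C/∂q_C = 0: 103 - 8q_C - 4(q_W + q_F) = 0.
Forge's first-order condition: 134 - 8q_F - 4(q_W + q_C) = 0.
Adding the 3 conditions: 335 − 8Q − 8Q = 0, i.e. Q = 335/16.
Back-substituting: q_W = (98 − 335/4)/4 = 57/16, q_C = (103 − 335/4)/4 = 77/16, q_F = (134 − 335/4)/4 = 201/16.

4.81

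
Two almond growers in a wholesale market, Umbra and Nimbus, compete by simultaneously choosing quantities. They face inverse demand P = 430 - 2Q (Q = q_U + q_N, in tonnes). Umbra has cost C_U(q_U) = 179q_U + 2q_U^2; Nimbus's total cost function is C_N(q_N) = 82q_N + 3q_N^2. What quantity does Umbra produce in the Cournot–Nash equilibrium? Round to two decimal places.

Umbra's profit: π_U = (430 - 2Q)q_U - (179q_U + 2q_U²). Setting ∂π_U/∂q_U = 0: 251 - 8q_U - 2(q_N) = 0.
Nimbus's profit: π_N = (430 - 2Q)q_N - (82q_N + 3q_N²). Setting ∂π_N/∂q_N = 0: 348 - 10q_N - 2(q_U) = 0.
Best responses: q_U = (251 - 2q_N)/8, q_N = (348 - 2q_U)/10.
Substituting one into the other gives q_U = 907/38 and q_N = 1141/38.

23.87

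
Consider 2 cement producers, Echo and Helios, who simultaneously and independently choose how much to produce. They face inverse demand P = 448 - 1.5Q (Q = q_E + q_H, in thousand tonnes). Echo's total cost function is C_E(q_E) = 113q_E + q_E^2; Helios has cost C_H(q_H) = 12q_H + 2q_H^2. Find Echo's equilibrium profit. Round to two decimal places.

6665.07

Echo's profit: π_E = (448 - 1.5Q)q_E - (113q_E + q_E²). Setting ∂π_E/∂q_E = 0: 335 - 5q_E - (3/2)(q_H) = 0.
Helios's profit: π_H = (448 - 1.5Q)q_H - (12q_H + 2q_H²). Setting ∂π_H/∂q_H = 0: 436 - 7q_H - (3/2)(q_E) = 0.
Best responses: q_E = (335 - (3/2)q_H)/5, q_H = (436 - (3/2)q_E)/7.
Substituting one into the other gives q_E = 51.6336 and q_H = 51.2214.
Price P = 448 - (3/2)·102.8550 = 293.7176.
Echo's profit: 293.7176·51.6336 - 113·51.6336 - 51.6336² = 6665.0685.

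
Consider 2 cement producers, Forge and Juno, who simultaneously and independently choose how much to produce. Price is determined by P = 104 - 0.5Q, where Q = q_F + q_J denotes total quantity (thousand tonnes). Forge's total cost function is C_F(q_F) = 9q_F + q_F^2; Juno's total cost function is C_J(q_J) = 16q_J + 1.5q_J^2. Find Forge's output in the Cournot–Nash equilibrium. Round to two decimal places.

28.60

Forge's profit: π_F = (104 - 0.5Q)q_F - (9q_F + q_F²). Setting ∂π_F/∂q_F = 0: 95 - 3q_F - (1/2)(q_J) = 0.
Juno's profit: π_J = (104 - 0.5Q)q_J - (16q_J + (3/2)q_J²). Setting ∂π_J/∂q_J = 0: 88 - 4q_J - (1/2)(q_F) = 0.
Rearranging gives the reaction functions q_F = (95 - (1/2)q_J)/3 and q_J = (88 - (1/2)q_F)/4.
Solving the pair: q_F = 1344/47, q_J = 866/47.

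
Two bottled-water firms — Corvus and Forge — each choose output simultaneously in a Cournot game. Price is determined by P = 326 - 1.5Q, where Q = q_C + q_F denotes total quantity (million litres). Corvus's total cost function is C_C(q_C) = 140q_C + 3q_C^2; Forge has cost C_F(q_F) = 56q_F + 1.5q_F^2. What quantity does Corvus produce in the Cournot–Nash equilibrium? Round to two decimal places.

13.74

Corvus's profit: π_C = (326 - 1.5Q)q_C - (140q_C + 3q_C²). Setting ∂π_C/∂q_C = 0: 186 - 9q_C - (3/2)(q_F) = 0.
Forge's profit: π_F = (326 - 1.5Q)q_F - (56q_F + (3/2)q_F²). Setting ∂π_F/∂q_F = 0: 270 - 6q_F - (3/2)(q_C) = 0.
So q_C = (186 - (3/2)q_F)/9 and q_F = (270 - (3/2)q_C)/6.
Solving the pair: q_C = 316/23, q_F = 956/23.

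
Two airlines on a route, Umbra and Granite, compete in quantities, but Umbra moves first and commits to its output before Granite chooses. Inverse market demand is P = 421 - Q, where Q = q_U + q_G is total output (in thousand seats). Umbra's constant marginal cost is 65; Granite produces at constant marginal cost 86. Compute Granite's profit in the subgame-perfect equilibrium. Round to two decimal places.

5365.56

Solve by backward induction. Given q_U, the follower Granite maximises π_G = (421 - q_U - q_G)q_G - 86q_G.
Setting the follower's marginal profit to zero, 335 - q_U - 2q_G = 0, i.e. q_G = (335 - q_U)/2.
The leader anticipates this reaction. Substituting into P = 421 - Q gives P = 507/2 - (1/2)q_U, so π_U = (507/2 - (1/2)q_U)q_U - 65q_U.
Leader FOC: 377/2 - q_U = 0, so q_U = 377/2.
Then q_G = (335 - 377/2)/2 = 293/4.
Price P = 421 - 1047/4 = 637/4.
Granite's profit: (637/4 - 86)·(293/4) = 5365.5625.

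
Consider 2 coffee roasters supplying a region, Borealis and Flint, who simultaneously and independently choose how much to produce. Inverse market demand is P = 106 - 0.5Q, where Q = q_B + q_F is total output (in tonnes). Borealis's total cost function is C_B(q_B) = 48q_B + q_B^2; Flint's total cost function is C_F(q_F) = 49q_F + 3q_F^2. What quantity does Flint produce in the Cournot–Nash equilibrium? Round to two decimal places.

Borealis's profit: π_B = (106 - 0.5Q)q_B - (48q_B + q_B²). Setting ∂π_B/∂q_B = 0: 58 - 3q_B - (1/2)(q_F) = 0.
Flint's first-order condition: 57 - 7q_F - (1/2)(q_B) = 0.
Rearranging gives the reaction functions q_B = (58 - (1/2)q_F)/3 and q_F = (57 - (1/2)q_B)/7.
Solving the pair: q_B = 1510/83, q_F = 568/83.

6.84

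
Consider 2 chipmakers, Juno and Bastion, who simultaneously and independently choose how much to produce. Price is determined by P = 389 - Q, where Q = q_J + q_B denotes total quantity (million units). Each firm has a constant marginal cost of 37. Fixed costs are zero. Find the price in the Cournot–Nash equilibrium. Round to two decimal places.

154.33

A representative firm's profit is π_i = q_i(389 - Q) - 37q_i.
Setting ∂π_i/∂q_i = 0 with rivals' quantities fixed: 352 - 2q_i - q_j = 0.
With identical firms every q_j equals q_i, so q_j = q_i and 352 = 3q_i, giving q_i = 352/3.
Total output Q = 704/3, so price P = 389 - 704/3 = 463/3.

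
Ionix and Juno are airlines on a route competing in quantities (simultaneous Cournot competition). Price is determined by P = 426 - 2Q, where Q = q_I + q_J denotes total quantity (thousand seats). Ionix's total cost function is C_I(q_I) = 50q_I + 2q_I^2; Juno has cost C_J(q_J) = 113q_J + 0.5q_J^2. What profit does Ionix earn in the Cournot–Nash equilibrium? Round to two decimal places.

4853.44

Ionix's profit: π_I = (426 - 2Q)q_I - (50q_I + 2q_I²). Setting ∂π_I/∂q_I = 0: 376 - 8q_I - 2(q_J) = 0.
Juno's profit: π_J = (426 - 2Q)q_J - (113q_J + (1/2)q_J²). Setting ∂π_J/∂q_J = 0: 313 - 5q_J - 2(q_I) = 0.
Best responses: q_I = (376 - 2q_J)/8, q_J = (313 - 2q_I)/5.
Substituting one into the other gives q_I = 209/6 and q_J = 146/3.
Price P = 426 - 2·(167/2) = 259.
Ionix's profit: 259·(209/6) - 50·(209/6) - 2(209/6)² = 4853.4444.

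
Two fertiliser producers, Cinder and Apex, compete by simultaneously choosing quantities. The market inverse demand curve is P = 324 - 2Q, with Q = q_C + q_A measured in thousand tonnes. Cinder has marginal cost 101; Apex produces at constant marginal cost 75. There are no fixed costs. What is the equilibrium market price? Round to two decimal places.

Cinder's profit: π_C = (324 - 2Q)q_C - (101q_C). Setting ∂π_C/∂q_C = 0: 223 - 4q_C - 2(q_A) = 0.
Apex's first-order condition: 249 - 4q_A - 2(q_C) = 0.
Rearranging gives the reaction functions q_C = (223 - 2q_A)/4 and q_A = (249 - 2q_C)/4.
Substituting one into the other gives q_C = 197/6 and q_A = 275/6.
Total output Q = 236/3, so price P = 324 - 2·(236/3) = 500/3.

166.67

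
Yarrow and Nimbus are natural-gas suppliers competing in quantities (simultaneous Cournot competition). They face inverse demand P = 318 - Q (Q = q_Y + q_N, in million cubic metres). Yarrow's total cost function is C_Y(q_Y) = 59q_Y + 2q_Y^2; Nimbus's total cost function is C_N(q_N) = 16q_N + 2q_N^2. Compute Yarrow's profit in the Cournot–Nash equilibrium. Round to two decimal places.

3838.79

Yarrow's profit: π_Y = (318 - Q)q_Y - (59q_Y + 2q_Y²). Setting ∂π_Y/∂q_Y = 0: 259 - 6q_Y - (q_N) = 0.
Nimbus's profit: π_N = (318 - Q)q_N - (16q_N + 2q_N²). Setting ∂π_N/∂q_N = 0: 302 - 6q_N - (q_Y) = 0.
Best responses: q_Y = (259 - q_N)/6, q_N = (302 - q_Y)/6.
Solving the pair: q_Y = 1252/35, q_N = 1553/35.
Price P = 318 - 561/7 = 1665/7.
Yarrow's profit: (1665/7)·(1252/35) - 59·(1252/35) - 2(1252/35)² = 3838.7853.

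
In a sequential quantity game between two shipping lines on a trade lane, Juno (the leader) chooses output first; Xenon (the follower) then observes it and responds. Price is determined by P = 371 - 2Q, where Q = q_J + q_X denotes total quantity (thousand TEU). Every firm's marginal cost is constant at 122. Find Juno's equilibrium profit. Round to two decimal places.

3875.06

Solve by backward induction. Given q_J, the follower Xenon maximises π_X = (371 - 2q_J - 2q_X)q_X - 122q_X.
∂π_X/∂q_X = 249 - 2q_J - 4q_X = 0 gives the reaction function q_X = (249 - 2q_J)/4.
The leader anticipates this reaction. Substituting into P = 371 - 2Q gives P = 493/2 - q_J, so π_J = (493/2 - q_J)q_J - 122q_J.
Maximising: ∂π_J/∂q_J = 249/2 - 2q_J = 0, giving q_J = 249/4.
Then q_X = (249 - 2·(249/4))/4 = 249/8.
Price P = 371 - 2·(747/8) = 737/4.
Juno's profit: (737/4 - 122)·(249/4) = 3875.0625.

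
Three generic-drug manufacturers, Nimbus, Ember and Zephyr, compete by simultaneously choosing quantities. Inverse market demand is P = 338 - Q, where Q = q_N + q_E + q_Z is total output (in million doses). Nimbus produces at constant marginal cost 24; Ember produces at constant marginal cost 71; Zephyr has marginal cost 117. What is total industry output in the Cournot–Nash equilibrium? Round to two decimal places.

200.50

Nimbus's profit: π_N = (338 - Q)q_N - (24q_N). Setting ∂π_N/∂q_N = 0: 314 - 2q_N - (q_E + q_Z) = 0.
Ember's profit: π_E = (338 - Q)q_E - (71q_E). Setting ∂π_E/∂q_E = 0: 267 - 2q_E - (q_N + q_Z) = 0.
Zephyr's first-order condition: 221 - 2q_Z - (q_N + q_E) = 0.
Summing all 3 equations gives 802 − 4Q = 0, hence Q = 401/2.
Back-substituting: q_N = (314 − 401/2) = 227/2, q_E = (267 − 401/2) = 133/2, q_Z = (221 − 401/2) = 41/2.
Total output Q = 227/2 + 133/2 + 41/2 = 401/2.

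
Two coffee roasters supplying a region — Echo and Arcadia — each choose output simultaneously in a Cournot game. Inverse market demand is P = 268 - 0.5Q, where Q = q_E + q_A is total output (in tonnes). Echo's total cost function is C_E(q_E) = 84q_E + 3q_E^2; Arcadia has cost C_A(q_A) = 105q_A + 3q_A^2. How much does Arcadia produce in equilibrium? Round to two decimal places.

Echo's profit: π_E = (268 - 0.5Q)q_E - (84q_E + 3q_E²). Setting ∂π_E/∂q_E = 0: 184 - 7q_E - (1/2)(q_A) = 0.
Arcadia's profit: π_A = (268 - 0.5Q)q_A - (105q_A + 3q_A²). Setting ∂π_A/∂q_A = 0: 163 - 7q_A - (1/2)(q_E) = 0.
Rearranging gives the reaction functions q_E = (184 - (1/2)q_A)/7 and q_A = (163 - (1/2)q_E)/7.
Solving the pair: q_E = 24.7487, q_A = 21.5179.

21.52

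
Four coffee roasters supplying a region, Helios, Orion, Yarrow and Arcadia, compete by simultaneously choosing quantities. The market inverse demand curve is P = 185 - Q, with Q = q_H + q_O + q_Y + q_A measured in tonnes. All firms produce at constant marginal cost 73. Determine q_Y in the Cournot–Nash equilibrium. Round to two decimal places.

22.40

A representative firm's profit is π_i = q_i(185 - Q) - 73q_i.
Setting ∂π_i/∂q_i = 0 with rivals' quantities fixed: 112 - 2q_i - Σ_{j≠i} q_j = 0.
By symmetry each firm produces the same amount; substituting Σ_{j≠i} q_j = 3q_i yields q_i = 112/5.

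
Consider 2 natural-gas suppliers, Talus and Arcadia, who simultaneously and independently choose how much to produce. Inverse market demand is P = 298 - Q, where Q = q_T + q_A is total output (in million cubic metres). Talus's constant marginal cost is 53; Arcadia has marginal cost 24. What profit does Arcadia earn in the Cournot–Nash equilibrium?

Talus's profit: π_T = (298 - Q)q_T - (53q_T). Setting ∂π_T/∂q_T = 0: 245 - 2q_T - (q_A) = 0.
Arcadia's profit: π_A = (298 - Q)q_A - (24q_A). Setting ∂π_A/∂q_A = 0: 274 - 2q_A - (q_T) = 0.
Best responses: q_T = (245 - q_A)/2, q_A = (274 - q_T)/2.
Solving the pair: q_T = 72, q_A = 101.
Price P = 298 - 173 = 125.
Arcadia's profit: (125 - 24)·101 = 10201.

10201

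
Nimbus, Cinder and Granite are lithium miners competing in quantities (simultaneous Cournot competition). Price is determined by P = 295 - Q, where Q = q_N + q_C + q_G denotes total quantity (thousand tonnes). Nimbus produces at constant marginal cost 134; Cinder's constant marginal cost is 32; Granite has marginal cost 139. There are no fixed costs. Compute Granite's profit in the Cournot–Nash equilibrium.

Nimbus's profit: π_N = (295 - Q)q_N - (134q_N). Setting ∂π_N/∂q_N = 0: 161 - 2q_N - (q_C + q_G) = 0.
Cinder's first-order condition: 263 - 2q_C - (q_N + q_G) = 0.
Granite's first-order condition: 156 - 2q_G - (q_N + q_C) = 0.
Adding the 3 first-order conditions: 580 − 4Q = 0, so Q = 145.
Back-substituting: q_N = (161 − 145) = 16, q_C = (263 − 145) = 118, q_G = (156 − 145) = 11.
Price P = 295 - 145 = 150.
Granite's profit: (150 - 139)·11 = 121.

121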